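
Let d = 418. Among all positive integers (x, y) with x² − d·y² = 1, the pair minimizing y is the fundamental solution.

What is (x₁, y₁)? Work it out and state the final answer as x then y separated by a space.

√418 = [20; 2,4,20,4,2,40, …], period ℓ=6 (even) → k=5
step 0: (20, 1)  from 20·(1,0) + (0,1)
step 1: (41, 2)  from 2·(20,1) + (1,0)
…
step 3: (3721, 182)  from 20·(184,9) + (41,2)
step 4: (15068, 737)  from 4·(3721,182) + (184,9)
step 5: (33857, 1656)  from 2·(15068,737) + (3721,182)
(x₁, y₁) = (33857, 1656);  33857² − 418·1656² = 1 ✓

33857 1656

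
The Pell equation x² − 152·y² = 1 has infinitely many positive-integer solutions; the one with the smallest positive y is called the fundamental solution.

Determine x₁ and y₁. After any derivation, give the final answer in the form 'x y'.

37 3

√152 → a₀=12, period (3,24); ℓ=2 even so k=1
k=0  a_k=12  p_k/q_k = 12/1
k=1  a_k=3  p_k/q_k = 37/3
(x₁, y₁) = (37, 3);  37² − 152·3² = 1 ✓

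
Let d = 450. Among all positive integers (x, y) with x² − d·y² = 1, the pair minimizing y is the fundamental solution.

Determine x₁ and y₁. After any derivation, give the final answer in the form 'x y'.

d=450: √d = [21; 4,1,2,4,2,1,4,42] (ℓ=8, even), read p_7/q_7
a_0=21:  p_0=21·1+0=21,  q_0=21·0+1=1
…
a_3=2:  p_3=2·106+85=297,  q_3=2·5+4=14
a_4=4:  p_4=4·297+106=1294,  q_4=4·14+5=61
a_5=2:  p_5=2·1294+297=2885,  q_5=2·61+14=136
a_6=1:  p_6=1·2885+1294=4179,  q_6=1·136+61=197
a_7=4:  p_7=4·4179+2885=19601,  q_7=4·197+136=924
→ (19601, 924).  Check: 19601²=384199201, 450·924²=384199200, difference 1.

19601 924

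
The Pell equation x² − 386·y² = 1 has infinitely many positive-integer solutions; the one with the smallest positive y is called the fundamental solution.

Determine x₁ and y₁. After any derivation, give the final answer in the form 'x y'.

111555 5678

d=386: √d = [19; 1,1,1,4,1,18,1,4,1,1,1,38] (ℓ=12, even), read p_11/q_11
i=0: a=19 ⇒ p=19, q=1
i=1: a=1 ⇒ p=20, q=1
i=2: a=1 ⇒ p=39, q=2
…
i=4: a=4 ⇒ p=275, q=14
…
i=6: a=18 ⇒ p=6287, q=320
i=7: a=1 ⇒ p=6621, q=337
i=8: a=4 ⇒ p=32771, q=1668
…
i=10: a=1 ⇒ p=72163, q=3673
i=11: a=1 ⇒ p=111555, q=5678
→ (111555, 5678).  Check: 111555²=12444518025, 386·5678²=12444518024, difference 1.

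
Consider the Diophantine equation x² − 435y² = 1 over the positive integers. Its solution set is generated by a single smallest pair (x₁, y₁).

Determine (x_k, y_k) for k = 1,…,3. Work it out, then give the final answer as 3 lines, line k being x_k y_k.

√435 → a₀=20, period (1,5,1,40); ℓ=4 even so k=3
i=0: a=20 ⇒ p=20, q=1
i=1: a=1 ⇒ p=21, q=1
i=2: a=5 ⇒ p=125, q=6
i=3: a=1 ⇒ p=146, q=7
fundamental: x₁=146, y₁=7  (since 21316 − 435·49 = 1)
n=2: (146,7)∘(146,7) = (146·146+435·7·7, 146·7+7·146) = (42631,2044)
n=3: (42631,2044)∘(146,7) = (146·42631+435·7·2044, 146·2044+7·42631) = (12448106,596841)

146 7
42631 2044
12448106 596841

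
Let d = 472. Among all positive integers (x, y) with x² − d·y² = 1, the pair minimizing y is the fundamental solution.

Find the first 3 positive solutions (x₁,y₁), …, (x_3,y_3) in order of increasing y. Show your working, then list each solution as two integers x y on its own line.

306917 14127
188396089777 8671632918
115643925371868101 5322943120573485

[21; 1,2,1,1,1,…,2,1,42] for √472; ℓ=14 ⇒ convergent index 13
k=0  a_k=21  p_k/q_k = 21/1
k=1  a_k=1  p_k/q_k = 22/1
…
k=3  a_k=1  p_k/q_k = 87/4
k=4  a_k=1  p_k/q_k = 152/7
k=5  a_k=1  p_k/q_k = 239/11
k=6  a_k=4  p_k/q_k = 1108/51
k=7  a_k=5  p_k/q_k = 5779/266
k=8  a_k=4  p_k/q_k = 24224/1115
k=9  a_k=1  p_k/q_k = 30003/1381
k=10  a_k=1  p_k/q_k = 54227/2496
k=11  a_k=1  p_k/q_k = 84230/3877
k=12  a_k=2  p_k/q_k = 222687/10250
k=13  a_k=1  p_k/q_k = 306917/14127
fundamental: x₁=306917, y₁=14127  (since 94198044889 − 472·199572129 = 1)
(306917+14127√472)^2 = 188396089777 + 8671632918√472
(306917+14127√472)^3 = 115643925371868101 + 5322943120573485√472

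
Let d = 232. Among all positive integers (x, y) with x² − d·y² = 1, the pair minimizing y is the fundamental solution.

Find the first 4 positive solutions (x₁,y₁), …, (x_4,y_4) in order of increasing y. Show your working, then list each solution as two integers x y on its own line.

√232 = [15; 4,3,7,3,4,30, …], period ℓ=6 (even) → k=5
i=0: a=15 ⇒ p=15, q=1
i=1: a=4 ⇒ p=61, q=4
i=2: a=3 ⇒ p=198, q=13
i=3: a=7 ⇒ p=1447, q=95
i=4: a=3 ⇒ p=4539, q=298
i=5: a=4 ⇒ p=19603, q=1287
→ (19603, 1287).  Check: 19603²=384277609, 232·1287²=384277608, difference 1.
n=2: (19603,1287)∘(19603,1287) = (19603·19603+232·1287·1287, 19603·1287+1287·19603) = (768555217,50458122)
n=3: (768555217,50458122)∘(19603,1287) = (19603·768555217+232·1287·50458122, 19603·50458122+1287·768555217) = (30131975818099,1978261129845)
n=4: (30131975818099,1978261129845)∘(19603,1287) = (19603·30131975818099+232·1287·1978261129845, 19603·1978261129845+1287·30131975818099) = (1181354243155834177,77559705806244948)

19603 1287
768555217 50458122
30131975818099 1978261129845
1181354243155834177 77559705806244948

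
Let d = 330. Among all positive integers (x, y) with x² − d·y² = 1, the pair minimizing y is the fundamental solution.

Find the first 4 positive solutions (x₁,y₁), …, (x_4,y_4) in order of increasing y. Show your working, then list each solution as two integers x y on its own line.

109 6
23761 1308
5179789 285138
1129170241 62158776

d=330: √d = [18; 6,36] (ℓ=2, even), read p_1/q_1
k=0  a_k=18  p_k/q_k = 18/1
k=1  a_k=6  p_k/q_k = 109/6
fundamental: x₁=109, y₁=6  (since 11881 − 330·36 = 1)
(x_2, y_2) = (109·109 + 330·6·6, 109·6 + 6·109) = (23761, 1308)
(x_3, y_3) = (109·23761 + 330·6·1308, 109·1308 + 6·23761) = (5179789, 285138)
(x_4, y_4) = (109·5179789 + 330·6·285138, 109·285138 + 6·5179789) = (1129170241, 62158776)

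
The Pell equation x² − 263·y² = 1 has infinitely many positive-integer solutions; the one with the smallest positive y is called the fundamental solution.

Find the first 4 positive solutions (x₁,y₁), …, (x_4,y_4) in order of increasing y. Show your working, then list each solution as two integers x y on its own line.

139128 8579
38713200767 2387158224
10772180392483224 664241098768765
2997423827252098776577 184829071176614315616

√263 → a₀=16, period (4,1,1,1,1,15,1,1,1,1,4,32); ℓ=12 even so k=11
step 0: (16, 1)  from 16·(1,0) + (0,1)
step 1: (65, 4)  from 4·(16,1) + (1,0)
step 2: (81, 5)  from 1·(65,4) + (16,1)
step 3: (146, 9)  from 1·(81,5) + (65,4)
step 4: (227, 14)  from 1·(146,9) + (81,5)
step 5: (373, 23)  from 1·(227,14) + (146,9)
…
step 7: (6195, 382)  from 1·(5822,359) + (373,23)
step 8: (12017, 741)  from 1·(6195,382) + (5822,359)
step 9: (18212, 1123)  from 1·(12017,741) + (6195,382)
step 10: (30229, 1864)  from 1·(18212,1123) + (12017,741)
step 11: (139128, 8579)  from 4·(30229,1864) + (18212,1123)
fundamental: x₁=139128, y₁=8579  (since 19356600384 − 263·73599241 = 1)
(139128+8579√263)^2 = 38713200767 + 2387158224√263
(139128+8579√263)^3 = 10772180392483224 + 664241098768765√263
(139128+8579√263)^4 = 2997423827252098776577 + 184829071176614315616√263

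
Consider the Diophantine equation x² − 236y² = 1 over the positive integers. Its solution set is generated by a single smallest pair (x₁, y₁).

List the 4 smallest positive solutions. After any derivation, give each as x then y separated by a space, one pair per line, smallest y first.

[15; 2,1,3,5,1,6,1,5,3,1,2,30] for √236; ℓ=12 ⇒ convergent index 11
step 0: (15, 1)  from 15·(1,0) + (0,1)
step 1: (31, 2)  from 2·(15,1) + (1,0)
step 2: (46, 3)  from 1·(31,2) + (15,1)
…
step 4: (891, 58)  from 5·(169,11) + (46,3)
step 5: (1060, 69)  from 1·(891,58) + (169,11)
step 6: (7251, 472)  from 6·(1060,69) + (891,58)
step 7: (8311, 541)  from 1·(7251,472) + (1060,69)
…
step 9: (154729, 10072)  from 3·(48806,3177) + (8311,541)
step 10: (203535, 13249)  from 1·(154729,10072) + (48806,3177)
step 11: (561799, 36570)  from 2·(203535,13249) + (154729,10072)
(x₁, y₁) = (561799, 36570);  561799² − 236·36570² = 1 ✓
n=2: (561799,36570)∘(561799,36570) = (561799·561799+236·36570·36570, 561799·36570+36570·561799) = (631236232801,41089978860)
n=3: (631236232801,41089978860)∘(561799,36570) = (561799·631236232801+236·36570·41089978860, 561799·41089978860+36570·631236232801) = (709255768702176199,46168618067101710)
n=4: (709255768702176199,46168618067101710)∘(561799,36570) = (561799·709255768702176199+236·36570·46168618067101710, 561799·46168618067101710+36570·709255768702176199) = (796918363201596536611201,51874966922918257173720)

561799 36570
631236232801 41089978860
709255768702176199 46168618067101710
796918363201596536611201 51874966922918257173720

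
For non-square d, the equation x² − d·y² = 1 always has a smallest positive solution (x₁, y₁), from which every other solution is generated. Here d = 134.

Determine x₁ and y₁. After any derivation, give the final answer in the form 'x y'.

145925 12606

d=134: √d = [11; 1,1,2,1,3,…,1,1,22] (ℓ=14, even), read p_13/q_13
k=0  a_k=11  p_k/q_k = 11/1
k=1  a_k=1  p_k/q_k = 12/1
k=2  a_k=1  p_k/q_k = 23/2
k=3  a_k=2  p_k/q_k = 58/5
k=4  a_k=1  p_k/q_k = 81/7
k=5  a_k=3  p_k/q_k = 301/26
k=6  a_k=1  p_k/q_k = 382/33
…
k=8  a_k=1  p_k/q_k = 4503/389
k=9  a_k=3  p_k/q_k = 17630/1523
…
k=11  a_k=2  p_k/q_k = 61896/5347
k=12  a_k=1  p_k/q_k = 84029/7259
k=13  a_k=1  p_k/q_k = 145925/12606
(x₁, y₁) = (145925, 12606);  145925² − 134·12606² = 1 ✓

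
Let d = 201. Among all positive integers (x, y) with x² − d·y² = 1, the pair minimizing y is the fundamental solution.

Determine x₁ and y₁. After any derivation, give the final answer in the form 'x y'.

d=201: √d = [14; 5,1,1,1,2,…,1,5,28] (ℓ=14, even), read p_13/q_13
i=0: a=14 ⇒ p=14, q=1
i=1: a=5 ⇒ p=71, q=5
…
i=4: a=1 ⇒ p=241, q=17
i=5: a=2 ⇒ p=638, q=45
…
i=8: a=1 ⇒ p=8549, q=603
i=9: a=2 ⇒ p=24768, q=1747
i=10: a=1 ⇒ p=33317, q=2350
i=11: a=1 ⇒ p=58085, q=4097
i=12: a=1 ⇒ p=91402, q=6447
i=13: a=5 ⇒ p=515095, q=36332
(x₁, y₁) = (515095, 36332);  515095² − 201·36332² = 1 ✓

515095 36332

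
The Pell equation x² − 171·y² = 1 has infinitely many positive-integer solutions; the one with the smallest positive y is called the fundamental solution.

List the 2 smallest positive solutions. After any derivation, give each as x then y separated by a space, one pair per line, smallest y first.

170 13
57799 4420

√171 = [13; 13,26, …], period ℓ=2 (even) → k=1
a_0=13:  p_0=13·1+0=13,  q_0=13·0+1=1
a_1=13:  p_1=13·13+1=170,  q_1=13·1+0=13
fundamental: x₁=170, y₁=13  (since 28900 − 171·169 = 1)
n=2: (170,13)∘(170,13) = (170·170+171·13·13, 170·13+13·170) = (57799,4420)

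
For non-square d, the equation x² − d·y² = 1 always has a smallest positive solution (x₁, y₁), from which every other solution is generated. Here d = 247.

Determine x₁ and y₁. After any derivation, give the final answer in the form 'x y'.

85292 5427

√247 = [15; 1,2,1,1,9,1,9,1,1,2,1,30, …], period ℓ=12 (even) → k=11
i=0: a=15 ⇒ p=15, q=1
i=1: a=1 ⇒ p=16, q=1
i=2: a=2 ⇒ p=47, q=3
…
i=4: a=1 ⇒ p=110, q=7
i=5: a=9 ⇒ p=1053, q=67
i=6: a=1 ⇒ p=1163, q=74
…
i=9: a=1 ⇒ p=24203, q=1540
i=10: a=2 ⇒ p=61089, q=3887
i=11: a=1 ⇒ p=85292, q=5427
→ (85292, 5427).  Check: 85292²=7274725264, 247·5427²=7274725263, difference 1.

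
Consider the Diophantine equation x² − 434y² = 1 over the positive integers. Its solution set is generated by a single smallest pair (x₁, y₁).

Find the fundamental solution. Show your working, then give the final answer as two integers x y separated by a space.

125 6

√434 = [20; 1,4,1,40, …], period ℓ=4 (even) → k=3
i=0: a=20 ⇒ p=20, q=1
i=1: a=1 ⇒ p=21, q=1
i=2: a=4 ⇒ p=104, q=5
i=3: a=1 ⇒ p=125, q=6
→ (125, 6).  Check: 125²=15625, 434·6²=15624, difference 1.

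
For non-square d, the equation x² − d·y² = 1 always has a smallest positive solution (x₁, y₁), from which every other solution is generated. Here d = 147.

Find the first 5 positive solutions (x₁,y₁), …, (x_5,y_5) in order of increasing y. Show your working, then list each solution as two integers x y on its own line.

97 8
18817 1552
3650401 301080
708158977 58407968
137379191137 11330844712

[12; 8,24] for √147; ℓ=2 ⇒ convergent index 1
a_0=12:  p_0=12·1+0=12,  q_0=12·0+1=1
a_1=8:  p_1=8·12+1=97,  q_1=8·1+0=8
fundamental: x₁=97, y₁=8  (since 9409 − 147·64 = 1)
(x_2, y_2) = (97·97 + 147·8·8, 97·8 + 8·97) = (18817, 1552)
(x_3, y_3) = (97·18817 + 147·8·1552, 97·1552 + 8·18817) = (3650401, 301080)
(x_4, y_4) = (97·3650401 + 147·8·301080, 97·301080 + 8·3650401) = (708158977, 58407968)
(x_5, y_5) = (97·708158977 + 147·8·58407968, 97·58407968 + 8·708158977) = (137379191137, 11330844712)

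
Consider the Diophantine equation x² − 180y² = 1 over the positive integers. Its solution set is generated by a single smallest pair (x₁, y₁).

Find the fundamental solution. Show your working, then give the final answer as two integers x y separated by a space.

161 12

d=180: √d = [13; 2,2,2,26] (ℓ=4, even), read p_3/q_3
a_0=13:  p_0=13·1+0=13,  q_0=13·0+1=1
a_1=2:  p_1=2·13+1=27,  q_1=2·1+0=2
a_2=2:  p_2=2·27+13=67,  q_2=2·2+1=5
a_3=2:  p_3=2·67+27=161,  q_3=2·5+2=12
fundamental: x₁=161, y₁=12  (since 25921 − 180·144 = 1)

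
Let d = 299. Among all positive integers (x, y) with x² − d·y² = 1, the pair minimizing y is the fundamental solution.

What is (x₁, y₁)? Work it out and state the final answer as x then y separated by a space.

415 24

√299 = [17; 3,2,3,34, …], period ℓ=4 (even) → k=3
k=0  a_k=17  p_k/q_k = 17/1
…
k=2  a_k=2  p_k/q_k = 121/7
k=3  a_k=3  p_k/q_k = 415/24
(x₁, y₁) = (415, 24);  415² − 299·24² = 1 ✓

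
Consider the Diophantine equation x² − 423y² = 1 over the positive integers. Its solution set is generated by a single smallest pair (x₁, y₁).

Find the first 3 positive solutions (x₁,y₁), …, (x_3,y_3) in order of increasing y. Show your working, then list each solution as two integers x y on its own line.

[20; 1,1,3,4,3,1,1,40] for √423; ℓ=8 ⇒ convergent index 7
i=0: a=20 ⇒ p=20, q=1
i=1: a=1 ⇒ p=21, q=1
…
i=5: a=3 ⇒ p=1995, q=97
i=6: a=1 ⇒ p=2612, q=127
i=7: a=1 ⇒ p=4607, q=224
fundamental: x₁=4607, y₁=224  (since 21224449 − 423·50176 = 1)
(x_2, y_2) = (4607·4607 + 423·224·224, 4607·224 + 224·4607) = (42448897, 2063936)
(x_3, y_3) = (4607·42448897 + 423·224·2063936, 4607·2063936 + 224·42448897) = (391124132351, 19017106080)

4607 224
42448897 2063936
391124132351 19017106080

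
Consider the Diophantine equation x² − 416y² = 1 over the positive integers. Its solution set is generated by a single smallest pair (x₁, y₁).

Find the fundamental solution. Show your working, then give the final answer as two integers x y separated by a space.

d=416: √d = [20; 2,1,1,9,1,1,2,40] (ℓ=8, even), read p_7/q_7
step 0: (20, 1)  from 20·(1,0) + (0,1)
…
step 2: (61, 3)  from 1·(41,2) + (20,1)
…
step 5: (1081, 53)  from 1·(979,48) + (102,5)
step 6: (2060, 101)  from 1·(1081,53) + (979,48)
step 7: (5201, 255)  from 2·(2060,101) + (1081,53)
(x₁, y₁) = (5201, 255);  5201² − 416·255² = 1 ✓

5201 255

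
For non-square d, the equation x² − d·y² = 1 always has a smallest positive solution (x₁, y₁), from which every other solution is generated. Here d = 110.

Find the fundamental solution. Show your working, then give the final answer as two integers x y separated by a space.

21 2

[10; 2,20] for √110; ℓ=2 ⇒ convergent index 1
k=0  a_k=10  p_k/q_k = 10/1
k=1  a_k=2  p_k/q_k = 21/2
→ (21, 2).  Check: 21²=441, 110·2²=440, difference 1.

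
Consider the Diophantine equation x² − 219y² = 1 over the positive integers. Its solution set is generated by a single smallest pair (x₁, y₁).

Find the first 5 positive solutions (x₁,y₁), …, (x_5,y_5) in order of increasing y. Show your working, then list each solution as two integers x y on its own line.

74 5
10951 740
1620674 109515
239848801 16207480
35496001874 2398597525

√219 → a₀=14, period (1,3,1,28); ℓ=4 even so k=3
k=0  a_k=14  p_k/q_k = 14/1
…
k=2  a_k=3  p_k/q_k = 59/4
k=3  a_k=1  p_k/q_k = 74/5
→ (74, 5).  Check: 74²=5476, 219·5²=5475, difference 1.
k=2:  x_2 = 74·74+219·5·5 = 10951,  y_2 = 74·5+5·74 = 740
k=3:  x_3 = 74·10951+219·5·740 = 1620674,  y_3 = 74·740+5·10951 = 109515
k=4:  x_4 = 74·1620674+219·5·109515 = 239848801,  y_4 = 74·109515+5·1620674 = 16207480
k=5:  x_5 = 74·239848801+219·5·16207480 = 35496001874,  y_5 = 74·16207480+5·239848801 = 2398597525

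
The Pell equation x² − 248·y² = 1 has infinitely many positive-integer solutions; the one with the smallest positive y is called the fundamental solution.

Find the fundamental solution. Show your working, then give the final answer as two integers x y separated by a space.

[15; 1,2,1,30] for √248; ℓ=4 ⇒ convergent index 3
step 0: (15, 1)  from 15·(1,0) + (0,1)
step 1: (16, 1)  from 1·(15,1) + (1,0)
step 2: (47, 3)  from 2·(16,1) + (15,1)
step 3: (63, 4)  from 1·(47,3) + (16,1)
fundamental: x₁=63, y₁=4  (since 3969 − 248·16 = 1)

63 4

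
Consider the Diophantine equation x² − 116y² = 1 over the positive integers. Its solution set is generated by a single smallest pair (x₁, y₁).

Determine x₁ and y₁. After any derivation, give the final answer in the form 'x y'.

9801 910

[10; 1,3,2,1,4,1,2,3,1,20] for √116; ℓ=10 ⇒ convergent index 9
a_0=10:  p_0=10·1+0=10,  q_0=10·0+1=1
…
a_3=2:  p_3=2·43+11=97,  q_3=2·4+1=9
…
a_7=2:  p_7=2·797+657=2251,  q_7=2·74+61=209
a_8=3:  p_8=3·2251+797=7550,  q_8=3·209+74=701
a_9=1:  p_9=1·7550+2251=9801,  q_9=1·701+209=910
→ (9801, 910).  Check: 9801²=96059601, 116·910²=96059600, difference 1.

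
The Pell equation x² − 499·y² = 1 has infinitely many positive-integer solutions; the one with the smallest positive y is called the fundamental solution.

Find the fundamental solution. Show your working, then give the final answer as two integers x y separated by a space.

[22; 2,1,21,1,2,44] for √499; ℓ=6 ⇒ convergent index 5
a_0=22:  p_0=22·1+0=22,  q_0=22·0+1=1
a_1=2:  p_1=2·22+1=45,  q_1=2·1+0=2
…
a_3=21:  p_3=21·67+45=1452,  q_3=21·3+2=65
a_4=1:  p_4=1·1452+67=1519,  q_4=1·65+3=68
a_5=2:  p_5=2·1519+1452=4490,  q_5=2·68+65=201
fundamental: x₁=4490, y₁=201  (since 20160100 − 499·40401 = 1)

4490 201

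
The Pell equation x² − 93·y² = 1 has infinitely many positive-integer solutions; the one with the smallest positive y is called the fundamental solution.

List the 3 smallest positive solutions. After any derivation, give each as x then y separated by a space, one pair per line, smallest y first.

12151 1260
295293601 30620520
7176225079351 744139875780

√93 = [9; 1,1,1,4,6,4,1,1,1,18, …], period ℓ=10 (even) → k=9
a_0=9:  p_0=9·1+0=9,  q_0=9·0+1=1
a_1=1:  p_1=1·9+1=10,  q_1=1·1+0=1
…
a_3=1:  p_3=1·19+10=29,  q_3=1·2+1=3
…
a_6=4:  p_6=4·839+135=3491,  q_6=4·87+14=362
a_7=1:  p_7=1·3491+839=4330,  q_7=1·362+87=449
a_8=1:  p_8=1·4330+3491=7821,  q_8=1·449+362=811
a_9=1:  p_9=1·7821+4330=12151,  q_9=1·811+449=1260
→ (12151, 1260).  Check: 12151²=147646801, 93·1260²=147646800, difference 1.
k=2:  x_2 = 12151·12151+93·1260·1260 = 295293601,  y_2 = 12151·1260+1260·12151 = 30620520
k=3:  x_3 = 12151·295293601+93·1260·30620520 = 7176225079351,  y_3 = 12151·30620520+1260·295293601 = 744139875780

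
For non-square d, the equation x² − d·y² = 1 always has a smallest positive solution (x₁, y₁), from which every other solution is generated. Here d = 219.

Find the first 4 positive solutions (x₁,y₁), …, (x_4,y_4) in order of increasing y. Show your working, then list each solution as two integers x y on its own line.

d=219: √d = [14; 1,3,1,28] (ℓ=4, even), read p_3/q_3
k=0  a_k=14  p_k/q_k = 14/1
k=1  a_k=1  p_k/q_k = 15/1
k=2  a_k=3  p_k/q_k = 59/4
k=3  a_k=1  p_k/q_k = 74/5
(x₁, y₁) = (74, 5);  74² − 219·5² = 1 ✓
(x_2, y_2) = (74·74 + 219·5·5, 74·5 + 5·74) = (10951, 740)
(x_3, y_3) = (74·10951 + 219·5·740, 74·740 + 5·10951) = (1620674, 109515)
(x_4, y_4) = (74·1620674 + 219·5·109515, 74·109515 + 5·1620674) = (239848801, 16207480)

74 5
10951 740
1620674 109515
239848801 16207480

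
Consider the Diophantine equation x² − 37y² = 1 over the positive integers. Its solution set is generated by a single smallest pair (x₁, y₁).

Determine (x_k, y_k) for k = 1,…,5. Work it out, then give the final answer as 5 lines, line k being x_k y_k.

d=37: √d = [6; 12] (ℓ=1, odd), read p_1/q_1
i=0: a=6 ⇒ p=6, q=1
i=1: a=12 ⇒ p=73, q=12
fundamental: x₁=73, y₁=12  (since 5329 − 37·144 = 1)
(73+12√37)^2 = 10657 + 1752√37
(73+12√37)^3 = 1555849 + 255780√37
(73+12√37)^4 = 227143297 + 37342128√37
(73+12√37)^5 = 33161365513 + 5451694908√37

73 12
10657 1752
1555849 255780
227143297 37342128
33161365513 5451694908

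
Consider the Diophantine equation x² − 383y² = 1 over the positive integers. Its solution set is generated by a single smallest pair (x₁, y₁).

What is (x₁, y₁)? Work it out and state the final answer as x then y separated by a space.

√383 → a₀=19, period (1,1,3,19,3,1,1,38); ℓ=8 even so k=7
step 0: (19, 1)  from 19·(1,0) + (0,1)
step 1: (20, 1)  from 1·(19,1) + (1,0)
step 2: (39, 2)  from 1·(20,1) + (19,1)
step 3: (137, 7)  from 3·(39,2) + (20,1)
step 4: (2642, 135)  from 19·(137,7) + (39,2)
…
step 6: (10705, 547)  from 1·(8063,412) + (2642,135)
step 7: (18768, 959)  from 1·(10705,547) + (8063,412)
→ (18768, 959).  Check: 18768²=352237824, 383·959²=352237823, difference 1.

18768 959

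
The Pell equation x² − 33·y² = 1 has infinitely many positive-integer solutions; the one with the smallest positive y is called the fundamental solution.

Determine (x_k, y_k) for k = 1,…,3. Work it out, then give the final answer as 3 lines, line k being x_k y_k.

23 4
1057 184
48599 8460

d=33: √d = [5; 1,2,1,10] (ℓ=4, even), read p_3/q_3
k=0  a_k=5  p_k/q_k = 5/1
k=1  a_k=1  p_k/q_k = 6/1
k=2  a_k=2  p_k/q_k = 17/3
k=3  a_k=1  p_k/q_k = 23/4
fundamental: x₁=23, y₁=4  (since 529 − 33·16 = 1)
(23+4√33)^2 = 1057 + 184√33
(23+4√33)^3 = 48599 + 8460√33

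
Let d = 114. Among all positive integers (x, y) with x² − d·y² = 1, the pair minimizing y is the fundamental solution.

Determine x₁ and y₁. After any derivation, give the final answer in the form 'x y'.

d=114: √d = [10; 1,2,10,2,1,20] (ℓ=6, even), read p_5/q_5
a_0=10:  p_0=10·1+0=10,  q_0=10·0+1=1
a_1=1:  p_1=1·10+1=11,  q_1=1·1+0=1
a_2=2:  p_2=2·11+10=32,  q_2=2·1+1=3
a_3=10:  p_3=10·32+11=331,  q_3=10·3+1=31
a_4=2:  p_4=2·331+32=694,  q_4=2·31+3=65
a_5=1:  p_5=1·694+331=1025,  q_5=1·65+31=96
fundamental: x₁=1025, y₁=96  (since 1050625 − 114·9216 = 1)

1025 96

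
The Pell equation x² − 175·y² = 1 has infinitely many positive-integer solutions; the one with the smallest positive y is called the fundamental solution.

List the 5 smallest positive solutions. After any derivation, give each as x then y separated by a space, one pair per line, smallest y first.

[13; 4,2,1,2,4,26] for √175; ℓ=6 ⇒ convergent index 5
a_0=13:  p_0=13·1+0=13,  q_0=13·0+1=1
a_1=4:  p_1=4·13+1=53,  q_1=4·1+0=4
a_2=2:  p_2=2·53+13=119,  q_2=2·4+1=9
a_3=1:  p_3=1·119+53=172,  q_3=1·9+4=13
a_4=2:  p_4=2·172+119=463,  q_4=2·13+9=35
a_5=4:  p_5=4·463+172=2024,  q_5=4·35+13=153
→ (2024, 153).  Check: 2024²=4096576, 175·153²=4096575, difference 1.
k=2:  x_2 = 2024·2024+175·153·153 = 8193151,  y_2 = 2024·153+153·2024 = 619344
k=3:  x_3 = 2024·8193151+175·153·619344 = 33165873224,  y_3 = 2024·619344+153·8193151 = 2507104359
k=4:  x_4 = 2024·33165873224+175·153·2507104359 = 134255446617601,  y_4 = 2024·2507104359+153·33165873224 = 10148757825888
k=5:  x_5 = 2024·134255446617601+175·153·10148757825888 = 543466014742175624,  y_5 = 2024·10148757825888+153·134255446617601 = 41082169172090265

2024 153
8193151 619344
33165873224 2507104359
134255446617601 10148757825888
543466014742175624 41082169172090265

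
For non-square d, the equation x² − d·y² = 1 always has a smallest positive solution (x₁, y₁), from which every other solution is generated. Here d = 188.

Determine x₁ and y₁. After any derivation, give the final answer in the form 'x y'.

4607 336

d=188: √d = [13; 1,2,2,6,2,2,1,26] (ℓ=8, even), read p_7/q_7
a_0=13:  p_0=13·1+0=13,  q_0=13·0+1=1
…
a_3=2:  p_3=2·41+14=96,  q_3=2·3+1=7
a_4=6:  p_4=6·96+41=617,  q_4=6·7+3=45
…
a_6=2:  p_6=2·1330+617=3277,  q_6=2·97+45=239
a_7=1:  p_7=1·3277+1330=4607,  q_7=1·239+97=336
fundamental: x₁=4607, y₁=336  (since 21224449 − 188·112896 = 1)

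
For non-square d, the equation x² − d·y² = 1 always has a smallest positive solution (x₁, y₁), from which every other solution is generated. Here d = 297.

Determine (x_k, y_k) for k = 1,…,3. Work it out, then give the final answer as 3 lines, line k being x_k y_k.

48599 2820
4723725601 274098360
459136680917399 26641812392460

[17; 4,3,1,1,2,1,1,3,4,34] for √297; ℓ=10 ⇒ convergent index 9
i=0: a=17 ⇒ p=17, q=1
i=1: a=4 ⇒ p=69, q=4
i=2: a=3 ⇒ p=224, q=13
i=3: a=1 ⇒ p=293, q=17
i=4: a=1 ⇒ p=517, q=30
…
i=6: a=1 ⇒ p=1844, q=107
i=7: a=1 ⇒ p=3171, q=184
i=8: a=3 ⇒ p=11357, q=659
i=9: a=4 ⇒ p=48599, q=2820
(x₁, y₁) = (48599, 2820);  48599² − 297·2820² = 1 ✓
(48599+2820√297)^2 = 4723725601 + 274098360√297
(48599+2820√297)^3 = 459136680917399 + 26641812392460√297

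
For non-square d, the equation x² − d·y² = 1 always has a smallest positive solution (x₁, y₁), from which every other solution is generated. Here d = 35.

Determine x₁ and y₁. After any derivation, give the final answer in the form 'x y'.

6 1

√35 → a₀=5, period (1,10); ℓ=2 even so k=1
k=0  a_k=5  p_k/q_k = 5/1
k=1  a_k=1  p_k/q_k = 6/1
fundamental: x₁=6, y₁=1  (since 36 − 35·1 = 1)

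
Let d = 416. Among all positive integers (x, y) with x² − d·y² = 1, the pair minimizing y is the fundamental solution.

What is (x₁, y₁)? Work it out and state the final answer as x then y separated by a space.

√416 = [20; 2,1,1,9,1,1,2,40, …], period ℓ=8 (even) → k=7
k=0  a_k=20  p_k/q_k = 20/1
k=1  a_k=2  p_k/q_k = 41/2
k=2  a_k=1  p_k/q_k = 61/3
…
k=4  a_k=9  p_k/q_k = 979/48
k=5  a_k=1  p_k/q_k = 1081/53
k=6  a_k=1  p_k/q_k = 2060/101
k=7  a_k=2  p_k/q_k = 5201/255
fundamental: x₁=5201, y₁=255  (since 27050401 − 416·65025 = 1)

5201 255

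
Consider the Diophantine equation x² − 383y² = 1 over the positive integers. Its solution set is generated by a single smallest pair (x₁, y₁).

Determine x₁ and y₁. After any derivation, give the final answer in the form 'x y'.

√383 → a₀=19, period (1,1,3,19,3,1,1,38); ℓ=8 even so k=7
i=0: a=19 ⇒ p=19, q=1
i=1: a=1 ⇒ p=20, q=1
…
i=3: a=3 ⇒ p=137, q=7
i=4: a=19 ⇒ p=2642, q=135
i=5: a=3 ⇒ p=8063, q=412
i=6: a=1 ⇒ p=10705, q=547
i=7: a=1 ⇒ p=18768, q=959
(x₁, y₁) = (18768, 959);  18768² − 383·959² = 1 ✓

18768 959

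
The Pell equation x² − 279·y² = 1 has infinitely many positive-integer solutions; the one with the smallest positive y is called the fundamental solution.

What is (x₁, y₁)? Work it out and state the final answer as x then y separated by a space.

d=279: √d = [16; 1,2,2,1,2,2,1,32] (ℓ=8, even), read p_7/q_7
k=0  a_k=16  p_k/q_k = 16/1
…
k=5  a_k=2  p_k/q_k = 451/27
k=6  a_k=2  p_k/q_k = 1069/64
k=7  a_k=1  p_k/q_k = 1520/91
(x₁, y₁) = (1520, 91);  1520² − 279·91² = 1 ✓

1520 91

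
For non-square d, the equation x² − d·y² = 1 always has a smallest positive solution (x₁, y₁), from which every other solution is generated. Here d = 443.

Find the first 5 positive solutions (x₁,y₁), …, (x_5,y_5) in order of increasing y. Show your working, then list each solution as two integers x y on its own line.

d=443: √d = [21; 21,42] (ℓ=2, even), read p_1/q_1
a_0=21:  p_0=21·1+0=21,  q_0=21·0+1=1
a_1=21:  p_1=21·21+1=442,  q_1=21·1+0=21
fundamental: x₁=442, y₁=21  (since 195364 − 443·441 = 1)
k=2:  x_2 = 442·442+443·21·21 = 390727,  y_2 = 442·21+21·442 = 18564
k=3:  x_3 = 442·390727+443·21·18564 = 345402226,  y_3 = 442·18564+21·390727 = 16410555
k=4:  x_4 = 442·345402226+443·21·16410555 = 305335177057,  y_4 = 442·16410555+21·345402226 = 14506912056
k=5:  x_5 = 442·305335177057+443·21·14506912056 = 269915951116162,  y_5 = 442·14506912056+21·305335177057 = 12824093846949

442 21
390727 18564
345402226 16410555
305335177057 14506912056
269915951116162 12824093846949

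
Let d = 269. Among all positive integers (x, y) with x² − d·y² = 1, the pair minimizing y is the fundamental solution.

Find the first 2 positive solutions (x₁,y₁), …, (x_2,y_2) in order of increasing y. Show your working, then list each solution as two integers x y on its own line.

13449 820
361751201 22056360

√269 → a₀=16, period (2,2,32); ℓ=3 odd so k=5
a_0=16:  p_0=16·1+0=16,  q_0=16·0+1=1
…
a_2=2:  p_2=2·33+16=82,  q_2=2·2+1=5
…
a_4=2:  p_4=2·2657+82=5396,  q_4=2·162+5=329
a_5=2:  p_5=2·5396+2657=13449,  q_5=2·329+162=820
fundamental: x₁=13449, y₁=820  (since 180875601 − 269·672400 = 1)
k=2:  x_2 = 13449·13449+269·820·820 = 361751201,  y_2 = 13449·820+820·13449 = 22056360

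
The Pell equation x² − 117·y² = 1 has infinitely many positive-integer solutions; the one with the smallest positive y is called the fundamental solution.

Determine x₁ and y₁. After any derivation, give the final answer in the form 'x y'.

√117 → a₀=10, period (1,4,2,4,1,20); ℓ=6 even so k=5
k=0  a_k=10  p_k/q_k = 10/1
…
k=2  a_k=4  p_k/q_k = 54/5
…
k=4  a_k=4  p_k/q_k = 530/49
k=5  a_k=1  p_k/q_k = 649/60
→ (649, 60).  Check: 649²=421201, 117·60²=421200, difference 1.

649 60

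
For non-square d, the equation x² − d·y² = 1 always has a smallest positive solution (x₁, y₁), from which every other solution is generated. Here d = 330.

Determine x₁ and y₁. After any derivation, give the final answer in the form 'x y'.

[18; 6,36] for √330; ℓ=2 ⇒ convergent index 1
i=0: a=18 ⇒ p=18, q=1
i=1: a=6 ⇒ p=109, q=6
fundamental: x₁=109, y₁=6  (since 11881 − 330·36 = 1)

109 6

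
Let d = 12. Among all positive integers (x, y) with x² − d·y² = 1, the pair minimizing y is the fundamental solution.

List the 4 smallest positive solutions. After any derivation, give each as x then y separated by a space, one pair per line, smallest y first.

d=12: √d = [3; 2,6] (ℓ=2, even), read p_1/q_1
i=0: a=3 ⇒ p=3, q=1
i=1: a=2 ⇒ p=7, q=2
fundamental: x₁=7, y₁=2  (since 49 − 12·4 = 1)
(x_2, y_2) = (7·7 + 12·2·2, 7·2 + 2·7) = (97, 28)
(x_3, y_3) = (7·97 + 12·2·28, 7·28 + 2·97) = (1351, 390)
(x_4, y_4) = (7·1351 + 12·2·390, 7·390 + 2·1351) = (18817, 5432)

7 2
97 28
1351 390
18817 5432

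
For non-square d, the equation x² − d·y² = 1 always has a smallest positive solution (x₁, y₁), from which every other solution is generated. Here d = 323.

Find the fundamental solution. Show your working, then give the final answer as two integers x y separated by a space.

18 1

√323 = [17; 1,34, …], period ℓ=2 (even) → k=1
a_0=17:  p_0=17·1+0=17,  q_0=17·0+1=1
a_1=1:  p_1=1·17+1=18,  q_1=1·1+0=1
(x₁, y₁) = (18, 1);  18² − 323·1² = 1 ✓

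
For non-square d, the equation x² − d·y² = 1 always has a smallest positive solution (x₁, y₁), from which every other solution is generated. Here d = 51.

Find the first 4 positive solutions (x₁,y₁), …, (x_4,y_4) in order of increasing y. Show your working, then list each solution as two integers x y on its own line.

√51 = [7; 7,14, …], period ℓ=2 (even) → k=1
step 0: (7, 1)  from 7·(1,0) + (0,1)
step 1: (50, 7)  from 7·(7,1) + (1,0)
→ (50, 7).  Check: 50²=2500, 51·7²=2499, difference 1.
(x_2, y_2) = (50·50 + 51·7·7, 50·7 + 7·50) = (4999, 700)
(x_3, y_3) = (50·4999 + 51·7·700, 50·700 + 7·4999) = (499850, 69993)
(x_4, y_4) = (50·499850 + 51·7·69993, 50·69993 + 7·499850) = (49980001, 6998600)

50 7
4999 700
499850 69993
49980001 6998600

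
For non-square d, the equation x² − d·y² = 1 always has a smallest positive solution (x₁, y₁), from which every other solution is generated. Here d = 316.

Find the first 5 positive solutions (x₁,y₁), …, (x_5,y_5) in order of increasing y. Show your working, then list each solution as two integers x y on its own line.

12799 720
327628801 18430560
8386642035199 471785474160
214681262489395201 12076764549117120
5495410948816896319999 309141018456514563600

√316 → a₀=17, period (1,3,2,8,2,3,1,34); ℓ=8 even so k=7
k=0  a_k=17  p_k/q_k = 17/1
k=1  a_k=1  p_k/q_k = 18/1
k=2  a_k=3  p_k/q_k = 71/4
k=3  a_k=2  p_k/q_k = 160/9
…
k=6  a_k=3  p_k/q_k = 9937/559
k=7  a_k=1  p_k/q_k = 12799/720
(x₁, y₁) = (12799, 720);  12799² − 316·720² = 1 ✓
(12799+720√316)^2 = 327628801 + 18430560√316
(12799+720√316)^3 = 8386642035199 + 471785474160√316
(12799+720√316)^4 = 214681262489395201 + 12076764549117120√316
(12799+720√316)^5 = 5495410948816896319999 + 309141018456514563600√316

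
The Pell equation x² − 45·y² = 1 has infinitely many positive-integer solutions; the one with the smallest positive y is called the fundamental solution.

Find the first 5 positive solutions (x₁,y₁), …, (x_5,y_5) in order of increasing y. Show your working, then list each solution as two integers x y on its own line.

d=45: √d = [6; 1,2,2,2,1,12] (ℓ=6, even), read p_5/q_5
k=0  a_k=6  p_k/q_k = 6/1
k=1  a_k=1  p_k/q_k = 7/1
…
k=4  a_k=2  p_k/q_k = 114/17
k=5  a_k=1  p_k/q_k = 161/24
fundamental: x₁=161, y₁=24  (since 25921 − 45·576 = 1)
(x_2, y_2) = (161·161 + 45·24·24, 161·24 + 24·161) = (51841, 7728)
(x_3, y_3) = (161·51841 + 45·24·7728, 161·7728 + 24·51841) = (16692641, 2488392)
(x_4, y_4) = (161·16692641 + 45·24·2488392, 161·2488392 + 24·16692641) = (5374978561, 801254496)
(x_5, y_5) = (161·5374978561 + 45·24·801254496, 161·801254496 + 24·5374978561) = (1730726404001, 258001459320)

161 24
51841 7728
16692641 2488392
5374978561 801254496
1730726404001 258001459320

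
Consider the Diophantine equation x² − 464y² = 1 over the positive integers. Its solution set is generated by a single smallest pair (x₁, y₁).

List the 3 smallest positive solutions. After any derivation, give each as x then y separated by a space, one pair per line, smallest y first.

9801 455
192119201 8918910
3765920568201 174828473365

√464 → a₀=21, period (1,1,5,1,1,1,5,1,1,42); ℓ=10 even so k=9
step 0: (21, 1)  from 21·(1,0) + (0,1)
step 1: (22, 1)  from 1·(21,1) + (1,0)
step 2: (43, 2)  from 1·(22,1) + (21,1)
…
step 4: (280, 13)  from 1·(237,11) + (43,2)
step 5: (517, 24)  from 1·(280,13) + (237,11)
step 6: (797, 37)  from 1·(517,24) + (280,13)
step 7: (4502, 209)  from 5·(797,37) + (517,24)
step 8: (5299, 246)  from 1·(4502,209) + (797,37)
step 9: (9801, 455)  from 1·(5299,246) + (4502,209)
→ (9801, 455).  Check: 9801²=96059601, 464·455²=96059600, difference 1.
(x_2, y_2) = (9801·9801 + 464·455·455, 9801·455 + 455·9801) = (192119201, 8918910)
(x_3, y_3) = (9801·192119201 + 464·455·8918910, 9801·8918910 + 455·192119201) = (3765920568201, 174828473365)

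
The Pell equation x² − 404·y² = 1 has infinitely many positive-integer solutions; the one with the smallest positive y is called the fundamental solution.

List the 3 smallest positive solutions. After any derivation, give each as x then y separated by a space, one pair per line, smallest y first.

201 10
80801 4020
32481801 1616030

√404 = [20; 10,40, …], period ℓ=2 (even) → k=1
a_0=20:  p_0=20·1+0=20,  q_0=20·0+1=1
a_1=10:  p_1=10·20+1=201,  q_1=10·1+0=10
(x₁, y₁) = (201, 10);  201² − 404·10² = 1 ✓
(201+10√404)^2 = 80801 + 4020√404
(201+10√404)^3 = 32481801 + 1616030√404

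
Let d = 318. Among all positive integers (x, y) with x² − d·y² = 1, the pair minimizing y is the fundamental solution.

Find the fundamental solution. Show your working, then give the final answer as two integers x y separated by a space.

√318 → a₀=17, period (1,4,1,34); ℓ=4 even so k=3
i=0: a=17 ⇒ p=17, q=1
i=1: a=1 ⇒ p=18, q=1
i=2: a=4 ⇒ p=89, q=5
i=3: a=1 ⇒ p=107, q=6
(x₁, y₁) = (107, 6);  107² − 318·6² = 1 ✓

107 6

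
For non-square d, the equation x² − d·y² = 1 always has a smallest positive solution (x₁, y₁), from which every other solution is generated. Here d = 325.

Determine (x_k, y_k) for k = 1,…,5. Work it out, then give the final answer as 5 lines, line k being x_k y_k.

649 36
842401 46728
1093435849 60652908
1419278889601 78727427856
1842222905266249 102188140704180

√325 = [18; 36, …], period ℓ=1 (odd) → k=1
k=0  a_k=18  p_k/q_k = 18/1
k=1  a_k=36  p_k/q_k = 649/36
→ (649, 36).  Check: 649²=421201, 325·36²=421200, difference 1.
(649+36√325)^2 = 842401 + 46728√325
(649+36√325)^3 = 1093435849 + 60652908√325
(649+36√325)^4 = 1419278889601 + 78727427856√325
(649+36√325)^5 = 1842222905266249 + 102188140704180√325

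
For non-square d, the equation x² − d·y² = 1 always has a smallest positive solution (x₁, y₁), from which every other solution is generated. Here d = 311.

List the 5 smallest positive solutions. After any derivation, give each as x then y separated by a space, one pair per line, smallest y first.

[17; 1,1,1,2,1,…,1,1,34] for √311; ℓ=16 ⇒ convergent index 15
i=0: a=17 ⇒ p=17, q=1
i=1: a=1 ⇒ p=18, q=1
i=2: a=1 ⇒ p=35, q=2
…
i=4: a=2 ⇒ p=141, q=8
…
i=6: a=6 ⇒ p=1305, q=74
i=7: a=3 ⇒ p=4109, q=233
i=8: a=17 ⇒ p=71158, q=4035
i=9: a=3 ⇒ p=217583, q=12338
i=10: a=6 ⇒ p=1376656, q=78063
i=11: a=1 ⇒ p=1594239, q=90401
…
i=13: a=1 ⇒ p=6159373, q=349266
i=14: a=1 ⇒ p=10724507, q=608131
i=15: a=1 ⇒ p=16883880, q=957397
fundamental: x₁=16883880, y₁=957397  (since 285065403854400 − 311·916609015609 = 1)
(x_2, y_2) = (16883880·16883880 + 311·957397·957397, 16883880·957397 + 957397·16883880) = (570130807708799, 32329152120720)
(x_3, y_3) = (16883880·570130807708799 + 311·957397·32329152120720, 16883880·32329152120720 + 957397·570130807708799) = (19252040283316857636360, 1091683049815963029803)
(x_4, y_4) = (16883880·19252040283316857636360 + 311·957397·1091683049815963029803, 16883880·1091683049815963029803 + 957397·19252040283316857636360) = (650098275797375082487964044801, 36863691222253451430108430560)
(x_5, y_5) = (16883880·650098275797375082487964044801 + 311·957397·36863691222253451430108430560, 16883880·36863691222253451430108430560 + 957397·650098275797375082487964044801) = (21952362553539551163393489436611779400, 1244804277907160115380508441163715797)

16883880 957397
570130807708799 32329152120720
19252040283316857636360 1091683049815963029803
650098275797375082487964044801 36863691222253451430108430560
21952362553539551163393489436611779400 1244804277907160115380508441163715797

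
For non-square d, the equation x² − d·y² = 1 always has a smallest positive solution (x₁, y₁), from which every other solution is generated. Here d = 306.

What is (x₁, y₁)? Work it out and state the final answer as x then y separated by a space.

35 2

d=306: √d = [17; 2,34] (ℓ=2, even), read p_1/q_1
k=0  a_k=17  p_k/q_k = 17/1
k=1  a_k=2  p_k/q_k = 35/2
fundamental: x₁=35, y₁=2  (since 1225 − 306·4 = 1)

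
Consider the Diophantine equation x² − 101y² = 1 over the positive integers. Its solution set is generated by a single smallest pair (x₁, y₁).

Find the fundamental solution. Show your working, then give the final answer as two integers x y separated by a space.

√101 = [10; 20, …], period ℓ=1 (odd) → k=1
step 0: (10, 1)  from 10·(1,0) + (0,1)
step 1: (201, 20)  from 20·(10,1) + (1,0)
→ (201, 20).  Check: 201²=40401, 101·20²=40400, difference 1.

201 20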